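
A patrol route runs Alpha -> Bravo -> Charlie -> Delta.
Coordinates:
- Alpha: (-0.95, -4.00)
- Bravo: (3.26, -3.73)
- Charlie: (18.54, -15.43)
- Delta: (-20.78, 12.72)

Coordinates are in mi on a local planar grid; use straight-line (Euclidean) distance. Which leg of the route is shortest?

Leg distances:
Alpha→Bravo: 4.2 mi
Bravo→Charlie: 19.2 mi
Charlie→Delta: 48.4 mi
The shortest leg is Alpha–Bravo at 4.2 mi.

Alpha–Bravo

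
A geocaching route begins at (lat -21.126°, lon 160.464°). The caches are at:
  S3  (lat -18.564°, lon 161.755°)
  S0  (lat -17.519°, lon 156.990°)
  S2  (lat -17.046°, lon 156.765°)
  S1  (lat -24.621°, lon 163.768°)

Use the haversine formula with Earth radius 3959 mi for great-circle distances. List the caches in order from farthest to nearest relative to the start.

S2, S0, S1, S3

Distances from the start:
S2 (lat -17.046°, lon 156.765°): 371.2 mi
S0 (lat -17.519°, lon 156.990°): 336.8 mi
S1 (lat -24.621°, lon 163.768°): 320.2 mi
S3 (lat -18.564°, lon 161.755°): 195.9 mi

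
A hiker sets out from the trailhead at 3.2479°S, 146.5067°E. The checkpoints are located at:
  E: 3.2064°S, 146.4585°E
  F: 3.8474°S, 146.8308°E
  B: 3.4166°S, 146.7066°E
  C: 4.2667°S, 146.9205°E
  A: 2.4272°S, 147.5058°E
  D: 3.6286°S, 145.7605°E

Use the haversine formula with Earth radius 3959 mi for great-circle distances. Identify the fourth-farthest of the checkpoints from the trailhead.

F

Distances from the trailhead (3.2479°S, 146.5067°E):
A: 89.3 mi
C: 76.0 mi
D: 57.8 mi
F: 47.1 mi
B: 18.1 mi
E: 4.4 mi
The fourth-farthest is F at 47.1 mi.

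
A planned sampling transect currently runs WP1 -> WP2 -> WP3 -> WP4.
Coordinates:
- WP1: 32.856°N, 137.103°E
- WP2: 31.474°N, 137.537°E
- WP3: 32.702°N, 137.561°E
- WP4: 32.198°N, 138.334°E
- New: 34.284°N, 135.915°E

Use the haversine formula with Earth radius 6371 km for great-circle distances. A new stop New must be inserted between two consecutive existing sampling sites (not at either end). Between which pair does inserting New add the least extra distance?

Added distance for inserting New between each consecutive pair:
WP1–WP2: 381.4 km
WP2–WP3: 443.5 km
WP3–WP4: 464.3 km
Smallest added distance is 381.4 km, inserting between WP1 and WP2.

between WP1 and WP2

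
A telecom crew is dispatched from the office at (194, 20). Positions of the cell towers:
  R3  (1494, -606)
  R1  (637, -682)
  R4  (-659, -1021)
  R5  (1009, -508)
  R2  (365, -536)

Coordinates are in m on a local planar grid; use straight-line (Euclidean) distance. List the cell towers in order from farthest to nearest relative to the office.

R3, R4, R5, R1, R2

Computing each straight-line distance from (194, 20):
R3 (1494, -606): 1442.9 m
R4 (-659, -1021): 1345.8 m
R5 (1009, -508): 971.1 m
R1 (637, -682): 830.1 m
R2 (365, -536): 581.7 m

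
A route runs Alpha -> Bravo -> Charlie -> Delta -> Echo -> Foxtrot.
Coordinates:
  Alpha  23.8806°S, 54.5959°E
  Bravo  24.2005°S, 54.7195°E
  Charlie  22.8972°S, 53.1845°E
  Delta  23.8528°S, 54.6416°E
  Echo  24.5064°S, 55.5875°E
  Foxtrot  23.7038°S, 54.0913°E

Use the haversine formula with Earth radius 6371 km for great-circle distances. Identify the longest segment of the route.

Leg distances:
Alpha→Bravo: 37.7 km
Bravo→Charlie: 213.3 km
Charlie→Delta: 182.8 km
Delta→Echo: 120.4 km
Echo→Foxtrot: 176.1 km
The longest leg is Bravo–Charlie at 213.3 km.

Bravo–Charlie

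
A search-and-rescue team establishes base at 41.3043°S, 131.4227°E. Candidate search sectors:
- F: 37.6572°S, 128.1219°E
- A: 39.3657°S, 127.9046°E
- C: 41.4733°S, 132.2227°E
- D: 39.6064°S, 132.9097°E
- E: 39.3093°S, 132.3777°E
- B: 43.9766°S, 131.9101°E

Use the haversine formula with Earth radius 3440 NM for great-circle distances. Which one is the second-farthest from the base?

Distance to each, sorted:
F: 267.1 NM
A: 198.6 NM
B: 161.9 NM
E: 127.5 NM
D: 122.5 NM
C: 37.4 NM
The second-farthest is A at 198.6 NM.

A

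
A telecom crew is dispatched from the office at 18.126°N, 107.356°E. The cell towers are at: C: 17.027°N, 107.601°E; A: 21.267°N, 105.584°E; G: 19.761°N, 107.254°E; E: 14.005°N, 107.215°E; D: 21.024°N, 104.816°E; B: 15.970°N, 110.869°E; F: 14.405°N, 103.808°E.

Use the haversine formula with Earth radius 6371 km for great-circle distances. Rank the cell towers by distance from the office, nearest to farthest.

Distance from the office at 18.126°N, 107.356°E to each:
C 17.027°N, 107.601°E: 124.9 km
G 19.761°N, 107.254°E: 182.1 km
A 21.267°N, 105.584°E: 395.5 km
D 21.024°N, 104.816°E: 417.9 km
B 15.970°N, 110.869°E: 443.8 km
E 14.005°N, 107.215°E: 458.5 km
F 14.405°N, 103.808°E: 560.9 km

C, G, A, D, B, E, F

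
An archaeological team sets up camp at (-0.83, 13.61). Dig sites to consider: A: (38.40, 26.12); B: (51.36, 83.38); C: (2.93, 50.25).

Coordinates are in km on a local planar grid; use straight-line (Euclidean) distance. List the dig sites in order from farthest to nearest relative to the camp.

B, A, C

Distances from the camp:
B (51.36, 83.38): 87.1 km
A (38.40, 26.12): 41.2 km
C (2.93, 50.25): 36.8 km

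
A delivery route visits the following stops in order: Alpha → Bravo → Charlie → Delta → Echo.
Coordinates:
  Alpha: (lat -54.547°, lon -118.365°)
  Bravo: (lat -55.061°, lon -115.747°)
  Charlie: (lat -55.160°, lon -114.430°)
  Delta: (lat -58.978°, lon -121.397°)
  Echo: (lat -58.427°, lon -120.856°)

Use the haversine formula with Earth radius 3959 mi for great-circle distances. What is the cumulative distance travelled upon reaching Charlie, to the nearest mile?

Leg distances:
Alpha→Bravo: 110.1 mi  (cumulative 110.1 mi)
Bravo→Charlie: 52.5 mi  (cumulative 162.6 mi)
Cumulative distance at Charlie ≈ 163 mi.

163 mi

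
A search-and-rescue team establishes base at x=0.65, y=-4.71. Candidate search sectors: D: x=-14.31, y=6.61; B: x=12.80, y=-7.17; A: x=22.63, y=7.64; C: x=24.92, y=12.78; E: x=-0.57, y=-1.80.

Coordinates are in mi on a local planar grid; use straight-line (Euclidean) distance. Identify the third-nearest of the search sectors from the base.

Distance to each, sorted:
E: 3.2 mi
B: 12.4 mi
D: 18.8 mi
A: 25.2 mi
C: 29.9 mi
The third-nearest is D at 18.8 mi.

D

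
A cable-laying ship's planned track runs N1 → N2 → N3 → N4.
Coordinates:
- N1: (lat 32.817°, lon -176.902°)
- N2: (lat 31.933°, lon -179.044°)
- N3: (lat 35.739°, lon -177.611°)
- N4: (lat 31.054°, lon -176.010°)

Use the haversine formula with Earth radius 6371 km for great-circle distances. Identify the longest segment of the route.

Leg distances:
N1→N2: 223.9 km
N2→N3: 443.4 km
N3→N4: 541.7 km
The longest leg is N3–N4 at 541.7 km.

N3–N4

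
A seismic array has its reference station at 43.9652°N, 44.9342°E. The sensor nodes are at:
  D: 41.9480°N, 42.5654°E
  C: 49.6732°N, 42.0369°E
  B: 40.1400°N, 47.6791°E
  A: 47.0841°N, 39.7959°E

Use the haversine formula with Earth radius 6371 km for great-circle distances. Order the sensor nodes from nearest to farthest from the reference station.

Computing each great-circle distance from 43.9652°N, 44.9342°E:
D 41.9480°N, 42.5654°E: 295.7 km
B 40.1400°N, 47.6791°E: 481.9 km
A 47.0841°N, 39.7959°E: 529.4 km
C 49.6732°N, 42.0369°E: 671.8 km

D, B, A, C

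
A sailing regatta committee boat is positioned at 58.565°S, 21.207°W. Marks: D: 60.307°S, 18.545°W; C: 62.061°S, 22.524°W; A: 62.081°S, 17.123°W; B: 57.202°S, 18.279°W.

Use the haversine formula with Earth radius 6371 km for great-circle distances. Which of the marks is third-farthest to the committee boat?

Distances from the committee boat (58.565°S, 21.207°W):
A: 450.8 km
C: 395.4 km
D: 245.3 km
B: 230.0 km
The third-farthest is D at 245.3 km.

D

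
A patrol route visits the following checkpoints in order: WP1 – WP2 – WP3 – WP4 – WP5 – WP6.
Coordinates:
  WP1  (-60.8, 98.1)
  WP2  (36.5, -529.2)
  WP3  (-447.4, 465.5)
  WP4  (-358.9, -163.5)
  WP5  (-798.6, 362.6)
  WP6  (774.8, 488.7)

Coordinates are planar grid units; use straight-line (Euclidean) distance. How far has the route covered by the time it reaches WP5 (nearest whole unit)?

3062

Leg distances:
WP1→WP2: 634.8  (cumulative 634.8)
WP2→WP3: 1106.2  (cumulative 1741.0)
WP3→WP4: 635.2  (cumulative 2376.2)
WP4→WP5: 685.7  (cumulative 3061.8)
Cumulative distance at WP5 ≈ 3062.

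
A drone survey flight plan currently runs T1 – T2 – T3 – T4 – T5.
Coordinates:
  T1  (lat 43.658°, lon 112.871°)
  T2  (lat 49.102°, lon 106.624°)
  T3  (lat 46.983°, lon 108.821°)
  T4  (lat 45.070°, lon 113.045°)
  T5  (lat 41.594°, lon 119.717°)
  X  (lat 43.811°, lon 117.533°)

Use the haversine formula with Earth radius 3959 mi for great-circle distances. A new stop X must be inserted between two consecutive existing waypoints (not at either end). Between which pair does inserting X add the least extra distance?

between T4 and T5

Added distance for inserting X between each consecutive pair:
T1–T2: 387.6 mi
T2–T3: 931.7 mi
T3–T4: 471.7 mi
T4–T5: 14.7 mi
Smallest added distance is 14.7 mi, inserting between T4 and T5.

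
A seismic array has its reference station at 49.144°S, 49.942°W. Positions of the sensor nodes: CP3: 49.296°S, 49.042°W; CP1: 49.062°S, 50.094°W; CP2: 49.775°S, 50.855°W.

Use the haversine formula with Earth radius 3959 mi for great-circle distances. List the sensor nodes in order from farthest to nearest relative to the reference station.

Computing each great-circle distance from 49.144°S, 49.942°W:
CP2 49.775°S, 50.855°W: 59.9 mi
CP3 49.296°S, 49.042°W: 42.0 mi
CP1 49.062°S, 50.094°W: 8.9 mi

CP2, CP3, CP1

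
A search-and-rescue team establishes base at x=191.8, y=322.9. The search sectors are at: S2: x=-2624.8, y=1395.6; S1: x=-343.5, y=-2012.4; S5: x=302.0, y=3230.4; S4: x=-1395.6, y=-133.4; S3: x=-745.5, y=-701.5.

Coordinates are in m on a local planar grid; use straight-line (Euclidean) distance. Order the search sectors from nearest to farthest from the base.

Computing each straight-line distance from x=191.8, y=322.9:
S3 x=-745.5, y=-701.5: 1388.5 m
S4 x=-1395.6, y=-133.4: 1651.7 m
S1 x=-343.5, y=-2012.4: 2395.9 m
S5 x=302.0, y=3230.4: 2909.6 m
S2 x=-2624.8, y=1395.6: 3014.0 m

S3, S4, S1, S5, S2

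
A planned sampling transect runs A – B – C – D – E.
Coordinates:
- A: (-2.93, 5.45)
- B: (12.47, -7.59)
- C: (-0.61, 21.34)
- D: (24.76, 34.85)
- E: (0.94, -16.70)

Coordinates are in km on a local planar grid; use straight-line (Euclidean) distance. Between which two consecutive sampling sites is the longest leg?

Leg distances:
A→B: 20.2 km
B→C: 31.7 km
C→D: 28.7 km
D→E: 56.8 km
The longest leg is D–E at 56.8 km.

D–E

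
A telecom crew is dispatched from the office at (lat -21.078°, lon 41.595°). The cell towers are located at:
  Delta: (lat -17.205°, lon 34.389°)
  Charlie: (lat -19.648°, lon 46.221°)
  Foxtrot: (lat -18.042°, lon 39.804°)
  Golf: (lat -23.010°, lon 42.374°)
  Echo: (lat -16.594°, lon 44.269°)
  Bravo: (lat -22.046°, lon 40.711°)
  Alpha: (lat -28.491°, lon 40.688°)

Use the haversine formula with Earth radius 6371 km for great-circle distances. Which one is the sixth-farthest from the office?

Distance to each, sorted:
Delta: 870.7 km
Alpha: 829.3 km
Echo: 572.5 km
Charlie: 507.7 km
Foxtrot: 386.2 km
Golf: 229.3 km
Bravo: 141.2 km
The sixth-farthest is Golf at 229.3 km.

Golf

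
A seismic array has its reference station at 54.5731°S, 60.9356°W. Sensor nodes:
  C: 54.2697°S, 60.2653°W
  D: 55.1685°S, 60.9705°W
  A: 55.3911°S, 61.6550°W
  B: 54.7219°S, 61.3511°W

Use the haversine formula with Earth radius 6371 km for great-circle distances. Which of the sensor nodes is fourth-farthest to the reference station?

B

Distance to each, sorted:
A: 101.9 km
D: 66.2 km
C: 54.9 km
B: 31.4 km
The fourth-farthest is B at 31.4 km.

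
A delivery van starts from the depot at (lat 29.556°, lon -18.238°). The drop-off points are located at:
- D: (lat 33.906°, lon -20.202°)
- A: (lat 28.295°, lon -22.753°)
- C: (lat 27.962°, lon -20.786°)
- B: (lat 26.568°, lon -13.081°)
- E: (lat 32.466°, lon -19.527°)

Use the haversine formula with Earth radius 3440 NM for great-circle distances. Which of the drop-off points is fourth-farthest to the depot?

E

Distances from the depot ((lat 29.556°, lon -18.238°)):
B: 326.8 NM
D: 279.7 NM
A: 249.0 NM
E: 186.9 NM
C: 164.7 NM
The fourth-farthest is E at 186.9 NM.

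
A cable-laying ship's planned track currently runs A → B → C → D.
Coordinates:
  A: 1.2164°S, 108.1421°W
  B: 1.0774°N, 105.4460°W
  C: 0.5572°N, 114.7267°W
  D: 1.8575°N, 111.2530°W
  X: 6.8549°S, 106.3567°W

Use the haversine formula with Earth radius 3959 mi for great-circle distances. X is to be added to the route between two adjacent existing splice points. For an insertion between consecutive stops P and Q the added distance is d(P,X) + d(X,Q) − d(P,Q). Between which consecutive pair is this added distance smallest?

Added distance for inserting X between each consecutive pair:
A–B: 715.7 mi
B–C: 681.0 mi
C–D: 1205.6 mi
Smallest added distance is 681.0 mi, inserting between B and C.

between B and C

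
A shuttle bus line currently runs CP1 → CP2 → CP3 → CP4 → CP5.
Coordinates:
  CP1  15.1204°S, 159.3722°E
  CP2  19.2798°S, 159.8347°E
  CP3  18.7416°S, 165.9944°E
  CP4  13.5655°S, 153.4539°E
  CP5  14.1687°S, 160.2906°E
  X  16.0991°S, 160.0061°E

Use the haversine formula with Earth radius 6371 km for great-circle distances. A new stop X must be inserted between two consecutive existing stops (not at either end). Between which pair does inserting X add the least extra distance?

between CP3 and CP4

Added distance for inserting X between each consecutive pair:
CP1–CP2: 17.3 km
CP2–CP3: 403.7 km
CP3–CP4: 1.3 km
CP4–CP5: 234.2 km
Smallest added distance is 1.3 km, inserting between CP3 and CP4.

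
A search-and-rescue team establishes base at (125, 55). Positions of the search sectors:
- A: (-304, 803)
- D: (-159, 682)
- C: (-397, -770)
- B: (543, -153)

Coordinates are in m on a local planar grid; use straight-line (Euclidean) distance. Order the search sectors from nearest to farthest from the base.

Distance from the base at (125, 55) to each:
B (543, -153): 466.9 m
D (-159, 682): 688.3 m
A (-304, 803): 862.3 m
C (-397, -770): 976.3 m

B, D, A, C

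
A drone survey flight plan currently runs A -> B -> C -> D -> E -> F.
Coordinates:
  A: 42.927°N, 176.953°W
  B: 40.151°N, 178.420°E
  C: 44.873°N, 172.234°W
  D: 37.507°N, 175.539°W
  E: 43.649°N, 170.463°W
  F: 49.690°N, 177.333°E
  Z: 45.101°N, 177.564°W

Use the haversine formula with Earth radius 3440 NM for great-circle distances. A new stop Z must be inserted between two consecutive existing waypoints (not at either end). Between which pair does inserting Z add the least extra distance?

Added distance for inserting Z between each consecutive pair:
A–B: 212.8 NM
B–C: 71.8 NM
C–D: 225.0 NM
D–E: 346.6 NM
E–F: 42.8 NM
Smallest added distance is 42.8 NM, inserting between E and F.

between E and F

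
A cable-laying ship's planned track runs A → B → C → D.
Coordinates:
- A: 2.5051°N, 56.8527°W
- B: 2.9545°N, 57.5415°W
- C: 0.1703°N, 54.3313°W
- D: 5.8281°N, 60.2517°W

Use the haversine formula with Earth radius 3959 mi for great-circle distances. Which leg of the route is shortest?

A–B

Leg distances:
A→B: 56.8 mi
B→C: 293.5 mi
C→D: 565.3 mi
The shortest leg is A–B at 56.8 mi.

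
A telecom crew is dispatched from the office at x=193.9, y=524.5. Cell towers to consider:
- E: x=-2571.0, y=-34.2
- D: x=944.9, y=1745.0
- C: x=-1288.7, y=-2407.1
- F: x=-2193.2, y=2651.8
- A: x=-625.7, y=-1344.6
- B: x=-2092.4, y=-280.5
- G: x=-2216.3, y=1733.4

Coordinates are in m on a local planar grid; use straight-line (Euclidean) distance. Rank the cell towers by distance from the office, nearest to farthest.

D, A, B, G, E, F, C

Computing each straight-line distance from x=193.9, y=524.5:
D x=944.9, y=1745.0: 1433.0 m
A x=-625.7, y=-1344.6: 2040.9 m
B x=-2092.4, y=-280.5: 2423.9 m
G x=-2216.3, y=1733.4: 2696.4 m
E x=-2571.0, y=-34.2: 2820.8 m
F x=-2193.2, y=2651.8: 3197.4 m
C x=-1288.7, y=-2407.1: 3285.2 m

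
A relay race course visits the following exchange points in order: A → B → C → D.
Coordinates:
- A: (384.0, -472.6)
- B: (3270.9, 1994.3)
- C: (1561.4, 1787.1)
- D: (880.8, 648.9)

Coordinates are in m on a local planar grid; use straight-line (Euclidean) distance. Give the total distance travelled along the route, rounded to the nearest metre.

Leg distances:
A→B: 3797.3 m  (cumulative 3797.3 m)
B→C: 1722.0 m  (cumulative 5519.4 m)
C→D: 1326.2 m  (cumulative 6845.5 m)
Total route length ≈ 6846 m.

6846 m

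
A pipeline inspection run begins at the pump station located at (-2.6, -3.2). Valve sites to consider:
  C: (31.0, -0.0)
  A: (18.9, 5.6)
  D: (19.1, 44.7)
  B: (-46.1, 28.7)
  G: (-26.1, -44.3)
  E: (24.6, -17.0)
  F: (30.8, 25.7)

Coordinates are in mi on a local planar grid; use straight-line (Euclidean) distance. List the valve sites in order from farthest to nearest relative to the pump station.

B, D, G, F, C, E, A

Distances from the pump station:
B (-46.1, 28.7): 53.9 mi
D (19.1, 44.7): 52.6 mi
G (-26.1, -44.3): 47.3 mi
F (30.8, 25.7): 44.2 mi
C (31.0, -0.0): 33.8 mi
E (24.6, -17.0): 30.5 mi
A (18.9, 5.6): 23.2 mi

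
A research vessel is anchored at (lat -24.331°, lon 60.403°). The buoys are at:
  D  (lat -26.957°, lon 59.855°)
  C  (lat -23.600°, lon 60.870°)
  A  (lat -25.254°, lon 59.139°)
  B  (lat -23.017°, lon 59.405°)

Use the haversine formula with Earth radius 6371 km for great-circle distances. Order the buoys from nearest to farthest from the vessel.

Distance from the vessel at (lat -24.331°, lon 60.403°) to each:
C (lat -23.600°, lon 60.870°): 94.1 km
A (lat -25.254°, lon 59.139°): 163.7 km
B (lat -23.017°, lon 59.405°): 178.0 km
D (lat -26.957°, lon 59.855°): 297.1 km

C, A, B, D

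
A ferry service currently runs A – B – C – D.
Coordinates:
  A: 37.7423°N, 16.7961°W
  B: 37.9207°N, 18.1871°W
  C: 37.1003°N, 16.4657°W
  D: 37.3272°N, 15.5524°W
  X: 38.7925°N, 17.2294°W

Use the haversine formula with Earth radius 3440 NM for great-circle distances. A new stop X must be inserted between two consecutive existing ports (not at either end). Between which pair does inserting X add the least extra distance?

Added distance for inserting X between each consecutive pair:
A–B: 68.5 NM
B–C: 81.3 NM
C–D: 180.5 NM
Smallest added distance is 68.5 NM, inserting between A and B.

between A and B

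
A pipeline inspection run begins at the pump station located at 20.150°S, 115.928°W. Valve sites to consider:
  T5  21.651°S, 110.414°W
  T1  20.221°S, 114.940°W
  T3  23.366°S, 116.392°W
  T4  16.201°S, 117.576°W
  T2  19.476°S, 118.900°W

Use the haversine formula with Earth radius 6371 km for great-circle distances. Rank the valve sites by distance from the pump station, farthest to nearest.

T5, T4, T3, T2, T1

Distance from the pump station at 20.150°S, 115.928°W to each:
T5 21.651°S, 110.414°W: 596.6 km
T4 16.201°S, 117.576°W: 472.3 km
T3 23.366°S, 116.392°W: 360.8 km
T2 19.476°S, 118.900°W: 319.8 km
T1 20.221°S, 114.940°W: 103.4 km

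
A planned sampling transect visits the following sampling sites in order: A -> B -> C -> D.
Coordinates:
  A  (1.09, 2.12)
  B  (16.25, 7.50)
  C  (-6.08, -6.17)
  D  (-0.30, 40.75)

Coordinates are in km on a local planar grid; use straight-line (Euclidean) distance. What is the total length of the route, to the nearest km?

Leg distances:
A→B: 16.1 km  (cumulative 16.1 km)
B→C: 26.2 km  (cumulative 42.3 km)
C→D: 47.3 km  (cumulative 89.5 km)
Total route length ≈ 90 km.

90 km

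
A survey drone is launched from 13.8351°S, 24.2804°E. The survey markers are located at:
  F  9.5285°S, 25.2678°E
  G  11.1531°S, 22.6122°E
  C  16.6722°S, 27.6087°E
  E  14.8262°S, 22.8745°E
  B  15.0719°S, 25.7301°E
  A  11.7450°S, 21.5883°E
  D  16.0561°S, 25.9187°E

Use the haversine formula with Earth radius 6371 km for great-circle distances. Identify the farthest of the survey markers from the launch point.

F

Distance to each, sorted:
F: 490.8 km
C: 476.4 km
A: 373.1 km
G: 348.9 km
D: 303.3 km
B: 208.0 km
E: 187.3 km
The farthest is F at 490.8 km.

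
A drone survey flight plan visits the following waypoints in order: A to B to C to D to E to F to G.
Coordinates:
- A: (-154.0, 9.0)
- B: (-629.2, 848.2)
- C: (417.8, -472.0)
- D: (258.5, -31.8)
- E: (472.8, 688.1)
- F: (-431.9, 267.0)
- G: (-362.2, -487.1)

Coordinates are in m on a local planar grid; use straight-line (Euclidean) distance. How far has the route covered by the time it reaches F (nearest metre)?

4867 m

Leg distances:
A→B: 964.4 m  (cumulative 964.4 m)
B→C: 1685.0 m  (cumulative 2649.4 m)
C→D: 468.1 m  (cumulative 3117.5 m)
D→E: 751.1 m  (cumulative 3868.6 m)
E→F: 997.9 m  (cumulative 4866.5 m)
Cumulative distance at F ≈ 4867 m.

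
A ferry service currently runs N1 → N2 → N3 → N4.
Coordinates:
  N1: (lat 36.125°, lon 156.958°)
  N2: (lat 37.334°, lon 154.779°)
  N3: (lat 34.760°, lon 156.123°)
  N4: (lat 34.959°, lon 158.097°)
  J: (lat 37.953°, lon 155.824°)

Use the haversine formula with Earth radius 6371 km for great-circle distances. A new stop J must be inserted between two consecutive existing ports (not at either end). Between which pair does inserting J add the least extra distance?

between N1 and N2

Added distance for inserting J between each consecutive pair:
N1–N2: 105.5 km
N2–N3: 160.3 km
N3–N4: 564.6 km
Smallest added distance is 105.5 km, inserting between N1 and N2.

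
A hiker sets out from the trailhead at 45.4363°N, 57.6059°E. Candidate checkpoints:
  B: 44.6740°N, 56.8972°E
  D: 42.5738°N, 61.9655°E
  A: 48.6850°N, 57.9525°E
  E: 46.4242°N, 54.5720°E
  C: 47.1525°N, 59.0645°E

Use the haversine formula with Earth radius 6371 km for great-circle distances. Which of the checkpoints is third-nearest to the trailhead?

E

Distances from the trailhead (45.4363°N, 57.6059°E):
B: 101.4 km
C: 221.3 km
E: 259.1 km
A: 362.2 km
D: 472.0 km
The third-nearest is E at 259.1 km.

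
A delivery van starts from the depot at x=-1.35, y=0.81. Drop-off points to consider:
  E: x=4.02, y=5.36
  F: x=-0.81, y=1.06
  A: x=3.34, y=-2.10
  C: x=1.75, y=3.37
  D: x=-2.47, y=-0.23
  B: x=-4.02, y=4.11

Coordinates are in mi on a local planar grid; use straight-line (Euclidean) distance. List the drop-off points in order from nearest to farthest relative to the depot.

F, D, C, B, A, E

Computing each straight-line distance from x=-1.35, y=0.81:
F x=-0.81, y=1.06: 0.6 mi
D x=-2.47, y=-0.23: 1.5 mi
C x=1.75, y=3.37: 4.0 mi
B x=-4.02, y=4.11: 4.2 mi
A x=3.34, y=-2.10: 5.5 mi
E x=4.02, y=5.36: 7.0 mi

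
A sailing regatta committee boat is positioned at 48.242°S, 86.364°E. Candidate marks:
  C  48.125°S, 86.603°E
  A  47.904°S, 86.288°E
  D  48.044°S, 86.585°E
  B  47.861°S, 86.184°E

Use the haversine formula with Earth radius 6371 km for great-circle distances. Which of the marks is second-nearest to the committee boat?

D

Distances from the committee boat (48.242°S, 86.364°E):
C: 22.0 km
D: 27.5 km
A: 38.0 km
B: 44.4 km
The second-nearest is D at 27.5 km.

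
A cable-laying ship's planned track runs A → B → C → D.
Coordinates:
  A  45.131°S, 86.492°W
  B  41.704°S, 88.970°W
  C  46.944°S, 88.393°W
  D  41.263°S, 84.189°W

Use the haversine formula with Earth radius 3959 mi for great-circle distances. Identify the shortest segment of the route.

Leg distances:
A→B: 267.4 mi
B→C: 363.2 mi
C→D: 444.4 mi
The shortest leg is A–B at 267.4 mi.

A–B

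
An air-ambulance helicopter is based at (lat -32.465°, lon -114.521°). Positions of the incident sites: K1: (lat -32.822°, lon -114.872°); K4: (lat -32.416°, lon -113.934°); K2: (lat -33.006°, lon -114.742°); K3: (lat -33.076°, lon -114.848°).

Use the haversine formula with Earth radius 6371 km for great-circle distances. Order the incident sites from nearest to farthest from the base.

Distance from the base at (lat -32.465°, lon -114.521°) to each:
K1 (lat -32.822°, lon -114.872°): 51.5 km
K4 (lat -32.416°, lon -113.934°): 55.4 km
K2 (lat -33.006°, lon -114.742°): 63.6 km
K3 (lat -33.076°, lon -114.848°): 74.5 km

K1, K4, K2, K3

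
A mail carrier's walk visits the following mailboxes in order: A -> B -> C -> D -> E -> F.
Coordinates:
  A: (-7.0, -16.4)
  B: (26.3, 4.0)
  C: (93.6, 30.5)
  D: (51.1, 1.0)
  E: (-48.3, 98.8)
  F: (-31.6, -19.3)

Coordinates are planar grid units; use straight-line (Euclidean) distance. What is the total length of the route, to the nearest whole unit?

422

Leg distances:
A→B: 39.1  (cumulative 39.1)
B→C: 72.3  (cumulative 111.4)
C→D: 51.7  (cumulative 163.1)
D→E: 139.4  (cumulative 302.6)
E→F: 119.3  (cumulative 421.8)
Total route length ≈ 422.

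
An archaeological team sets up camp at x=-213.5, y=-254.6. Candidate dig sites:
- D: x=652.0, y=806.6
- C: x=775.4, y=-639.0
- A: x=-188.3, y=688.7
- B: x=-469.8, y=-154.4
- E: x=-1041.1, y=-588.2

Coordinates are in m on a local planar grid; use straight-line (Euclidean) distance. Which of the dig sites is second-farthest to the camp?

C

Distance to each, sorted:
D: 1369.4 m
C: 1061.0 m
A: 943.6 m
E: 892.3 m
B: 275.2 m
The second-farthest is C at 1061.0 m.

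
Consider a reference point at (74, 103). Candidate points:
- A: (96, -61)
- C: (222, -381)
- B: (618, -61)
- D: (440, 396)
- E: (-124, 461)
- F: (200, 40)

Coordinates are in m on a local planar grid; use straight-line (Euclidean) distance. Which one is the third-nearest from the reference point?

Distance to each, sorted:
F: 140.9 m
A: 165.5 m
E: 409.1 m
D: 468.8 m
C: 506.1 m
B: 568.2 m
The third-nearest is E at 409.1 m.

E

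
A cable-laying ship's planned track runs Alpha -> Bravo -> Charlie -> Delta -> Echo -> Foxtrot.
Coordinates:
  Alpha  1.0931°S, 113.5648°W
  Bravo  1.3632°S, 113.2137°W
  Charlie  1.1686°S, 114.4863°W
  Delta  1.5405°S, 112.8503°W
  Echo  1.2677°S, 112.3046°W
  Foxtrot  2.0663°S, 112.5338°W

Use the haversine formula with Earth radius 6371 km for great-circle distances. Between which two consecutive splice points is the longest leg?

Charlie–Delta

Leg distances:
Alpha→Bravo: 49.2 km
Bravo→Charlie: 143.1 km
Charlie→Delta: 186.5 km
Delta→Echo: 67.8 km
Echo→Foxtrot: 92.4 km
The longest leg is Charlie–Delta at 186.5 km.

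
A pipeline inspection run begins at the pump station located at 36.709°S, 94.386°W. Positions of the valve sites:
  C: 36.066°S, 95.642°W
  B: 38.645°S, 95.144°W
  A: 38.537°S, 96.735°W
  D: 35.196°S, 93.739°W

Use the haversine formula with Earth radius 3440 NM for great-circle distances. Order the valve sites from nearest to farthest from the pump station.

C, D, B, A

Distances from the pump station:
C 36.066°S, 95.642°W: 71.9 NM
D 35.196°S, 93.739°W: 96.1 NM
B 38.645°S, 95.144°W: 121.7 NM
A 38.537°S, 96.735°W: 156.6 NM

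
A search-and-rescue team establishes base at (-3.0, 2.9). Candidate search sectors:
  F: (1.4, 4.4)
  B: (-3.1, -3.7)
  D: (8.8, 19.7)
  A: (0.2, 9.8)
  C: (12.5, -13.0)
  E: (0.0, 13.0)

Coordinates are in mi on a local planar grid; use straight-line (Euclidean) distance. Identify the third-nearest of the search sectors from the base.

A

Distance to each, sorted:
F: 4.6 mi
B: 6.6 mi
A: 7.6 mi
E: 10.5 mi
D: 20.5 mi
C: 22.2 mi
The third-nearest is A at 7.6 mi.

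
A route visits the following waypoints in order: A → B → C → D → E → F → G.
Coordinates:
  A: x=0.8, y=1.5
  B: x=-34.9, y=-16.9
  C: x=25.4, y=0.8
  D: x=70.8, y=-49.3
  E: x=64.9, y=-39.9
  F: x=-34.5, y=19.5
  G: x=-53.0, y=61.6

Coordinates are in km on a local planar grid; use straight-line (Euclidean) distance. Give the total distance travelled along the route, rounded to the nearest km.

Leg distances:
A→B: 40.2 km  (cumulative 40.2 km)
B→C: 62.8 km  (cumulative 103.0 km)
C→D: 67.6 km  (cumulative 170.6 km)
D→E: 11.1 km  (cumulative 181.7 km)
E→F: 115.8 km  (cumulative 297.5 km)
F→G: 46.0 km  (cumulative 343.5 km)
Total route length ≈ 343 km.

343 km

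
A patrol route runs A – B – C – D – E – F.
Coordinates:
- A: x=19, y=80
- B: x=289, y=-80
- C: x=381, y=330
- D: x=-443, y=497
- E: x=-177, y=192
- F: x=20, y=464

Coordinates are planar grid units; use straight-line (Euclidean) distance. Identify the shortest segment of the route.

Leg distances:
A→B: 313.8
B→C: 420.2
C→D: 840.8
D→E: 404.7
E→F: 335.8
The shortest leg is A–B at 313.8.

A–B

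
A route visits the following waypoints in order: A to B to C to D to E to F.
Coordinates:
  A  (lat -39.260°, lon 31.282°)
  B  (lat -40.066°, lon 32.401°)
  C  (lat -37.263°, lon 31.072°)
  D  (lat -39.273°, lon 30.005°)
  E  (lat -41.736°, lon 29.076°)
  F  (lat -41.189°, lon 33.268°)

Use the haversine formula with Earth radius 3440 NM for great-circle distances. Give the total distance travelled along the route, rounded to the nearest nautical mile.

726 NM

Leg distances:
A→B: 70.8 NM  (cumulative 70.8 NM)
B→C: 179.4 NM  (cumulative 250.3 NM)
C→D: 130.7 NM  (cumulative 381.0 NM)
D→E: 153.8 NM  (cumulative 534.8 NM)
E→F: 191.4 NM  (cumulative 726.3 NM)
Total route length ≈ 726 NM.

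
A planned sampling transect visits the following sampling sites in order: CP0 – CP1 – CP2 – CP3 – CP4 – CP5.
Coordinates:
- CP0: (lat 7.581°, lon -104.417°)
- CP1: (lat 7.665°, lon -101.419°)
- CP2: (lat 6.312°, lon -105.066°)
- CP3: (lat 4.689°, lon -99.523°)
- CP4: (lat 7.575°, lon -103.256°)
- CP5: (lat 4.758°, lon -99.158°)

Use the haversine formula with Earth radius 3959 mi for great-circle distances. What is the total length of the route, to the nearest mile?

Leg distances:
CP0→CP1: 205.4 mi  (cumulative 205.4 mi)
CP1→CP2: 267.0 mi  (cumulative 472.4 mi)
CP2→CP3: 397.4 mi  (cumulative 869.8 mi)
CP3→CP4: 324.8 mi  (cumulative 1194.7 mi)
CP4→CP5: 342.2 mi  (cumulative 1536.9 mi)
Total route length ≈ 1537 mi.

1537 mi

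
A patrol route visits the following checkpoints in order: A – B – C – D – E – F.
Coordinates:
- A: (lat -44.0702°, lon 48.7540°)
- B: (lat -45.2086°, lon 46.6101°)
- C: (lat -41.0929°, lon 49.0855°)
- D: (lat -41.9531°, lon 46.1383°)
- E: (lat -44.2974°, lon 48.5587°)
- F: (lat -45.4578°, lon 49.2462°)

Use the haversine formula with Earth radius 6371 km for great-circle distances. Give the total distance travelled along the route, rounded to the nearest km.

Leg distances:
A→B: 211.6 km  (cumulative 211.6 km)
B→C: 499.7 km  (cumulative 711.3 km)
C→D: 263.3 km  (cumulative 974.7 km)
D→E: 326.4 km  (cumulative 1301.0 km)
E→F: 139.9 km  (cumulative 1441.0 km)
Total route length ≈ 1441 km.

1441 km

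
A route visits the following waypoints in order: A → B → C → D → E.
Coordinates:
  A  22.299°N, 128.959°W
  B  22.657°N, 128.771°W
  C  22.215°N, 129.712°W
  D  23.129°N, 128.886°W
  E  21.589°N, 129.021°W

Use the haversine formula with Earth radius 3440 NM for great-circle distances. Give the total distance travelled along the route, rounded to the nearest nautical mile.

247 NM

Leg distances:
A→B: 23.9 NM  (cumulative 23.9 NM)
B→C: 58.6 NM  (cumulative 82.5 NM)
C→D: 71.5 NM  (cumulative 153.9 NM)
D→E: 92.8 NM  (cumulative 246.7 NM)
Total route length ≈ 247 NM.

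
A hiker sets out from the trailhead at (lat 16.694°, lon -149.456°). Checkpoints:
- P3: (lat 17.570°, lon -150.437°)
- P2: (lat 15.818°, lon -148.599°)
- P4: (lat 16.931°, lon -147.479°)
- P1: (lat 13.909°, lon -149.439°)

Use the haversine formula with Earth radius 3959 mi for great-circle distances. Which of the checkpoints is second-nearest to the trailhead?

P3

Distances from the trailhead ((lat 16.694°, lon -149.456°)):
P2: 83.0 mi
P3: 88.7 mi
P4: 131.8 mi
P1: 192.4 mi
The second-nearest is P3 at 88.7 mi.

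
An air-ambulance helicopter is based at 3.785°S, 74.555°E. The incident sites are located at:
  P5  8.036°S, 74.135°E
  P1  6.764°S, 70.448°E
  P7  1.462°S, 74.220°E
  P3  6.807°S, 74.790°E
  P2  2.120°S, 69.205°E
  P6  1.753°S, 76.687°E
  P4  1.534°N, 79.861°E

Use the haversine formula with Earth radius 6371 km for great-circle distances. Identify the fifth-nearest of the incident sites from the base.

Distances from the base (3.785°S, 74.555°E):
P7: 261.0 km
P6: 327.3 km
P3: 337.0 km
P5: 475.0 km
P1: 562.6 km
P2: 622.3 km
P4: 835.2 km
The fifth-nearest is P1 at 562.6 km.

P1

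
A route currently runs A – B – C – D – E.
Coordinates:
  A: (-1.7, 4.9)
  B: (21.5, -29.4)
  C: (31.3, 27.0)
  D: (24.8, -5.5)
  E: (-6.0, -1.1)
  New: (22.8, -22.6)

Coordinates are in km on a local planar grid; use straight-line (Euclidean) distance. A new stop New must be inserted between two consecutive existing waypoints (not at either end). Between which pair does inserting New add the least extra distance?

Added distance for inserting New between each consecutive pair:
A–B: 2.3 km
B–C: 0.0 km
C–D: 34.4 km
D–E: 22.0 km
Smallest added distance is 0.0 km, inserting between B and C.

between B and C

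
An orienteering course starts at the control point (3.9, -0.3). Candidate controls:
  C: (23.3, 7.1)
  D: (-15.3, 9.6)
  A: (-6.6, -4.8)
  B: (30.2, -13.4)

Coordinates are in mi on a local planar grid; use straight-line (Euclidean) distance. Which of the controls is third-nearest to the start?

D

Distance to each, sorted:
A: 11.4 mi
C: 20.8 mi
D: 21.6 mi
B: 29.4 mi
The third-nearest is D at 21.6 mi.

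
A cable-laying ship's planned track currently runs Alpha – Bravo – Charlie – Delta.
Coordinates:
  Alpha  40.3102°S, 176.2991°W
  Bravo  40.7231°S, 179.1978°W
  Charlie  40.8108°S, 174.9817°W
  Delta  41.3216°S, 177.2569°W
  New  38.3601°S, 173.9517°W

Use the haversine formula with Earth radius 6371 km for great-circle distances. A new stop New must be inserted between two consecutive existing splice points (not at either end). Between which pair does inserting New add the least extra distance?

between Bravo and Charlie

Added distance for inserting New between each consecutive pair:
Alpha–Bravo: 567.8 km
Bravo–Charlie: 452.1 km
Charlie–Delta: 521.0 km
Smallest added distance is 452.1 km, inserting between Bravo and Charlie.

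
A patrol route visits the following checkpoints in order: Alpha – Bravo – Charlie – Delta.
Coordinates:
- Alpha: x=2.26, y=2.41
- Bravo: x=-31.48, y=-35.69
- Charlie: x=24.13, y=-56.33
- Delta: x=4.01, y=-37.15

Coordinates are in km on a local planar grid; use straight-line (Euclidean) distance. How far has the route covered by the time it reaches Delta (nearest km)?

Leg distances:
Alpha→Bravo: 50.9 km  (cumulative 50.9 km)
Bravo→Charlie: 59.3 km  (cumulative 110.2 km)
Charlie→Delta: 27.8 km  (cumulative 138.0 km)
Cumulative distance at Delta ≈ 138 km.

138 km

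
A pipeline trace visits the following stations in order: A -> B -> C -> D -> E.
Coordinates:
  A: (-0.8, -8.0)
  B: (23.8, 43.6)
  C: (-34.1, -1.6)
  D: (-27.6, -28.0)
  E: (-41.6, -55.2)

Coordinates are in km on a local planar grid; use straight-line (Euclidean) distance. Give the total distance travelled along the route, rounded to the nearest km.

Leg distances:
A→B: 57.2 km  (cumulative 57.2 km)
B→C: 73.5 km  (cumulative 130.6 km)
C→D: 27.2 km  (cumulative 157.8 km)
D→E: 30.6 km  (cumulative 188.4 km)
Total route length ≈ 188 km.

188 km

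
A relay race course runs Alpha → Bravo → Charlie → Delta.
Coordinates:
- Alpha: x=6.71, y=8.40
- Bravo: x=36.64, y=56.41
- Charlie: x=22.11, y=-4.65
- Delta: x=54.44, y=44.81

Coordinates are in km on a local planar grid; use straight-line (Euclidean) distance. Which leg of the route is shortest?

Alpha–Bravo

Leg distances:
Alpha→Bravo: 56.6 km
Bravo→Charlie: 62.8 km
Charlie→Delta: 59.1 km
The shortest leg is Alpha–Bravo at 56.6 km.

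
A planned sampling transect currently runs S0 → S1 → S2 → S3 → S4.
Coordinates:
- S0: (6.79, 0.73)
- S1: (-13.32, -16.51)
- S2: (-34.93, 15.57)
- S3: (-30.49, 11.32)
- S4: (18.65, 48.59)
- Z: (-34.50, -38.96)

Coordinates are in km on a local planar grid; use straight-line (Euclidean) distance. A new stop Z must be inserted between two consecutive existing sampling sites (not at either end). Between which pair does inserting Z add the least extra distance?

Added distance for inserting Z between each consecutive pair:
S0–S1: 61.6 km
S1–S2: 46.7 km
S2–S3: 98.8 km
S3–S4: 91.2 km
Smallest added distance is 46.7 km, inserting between S1 and S2.

between S1 and S2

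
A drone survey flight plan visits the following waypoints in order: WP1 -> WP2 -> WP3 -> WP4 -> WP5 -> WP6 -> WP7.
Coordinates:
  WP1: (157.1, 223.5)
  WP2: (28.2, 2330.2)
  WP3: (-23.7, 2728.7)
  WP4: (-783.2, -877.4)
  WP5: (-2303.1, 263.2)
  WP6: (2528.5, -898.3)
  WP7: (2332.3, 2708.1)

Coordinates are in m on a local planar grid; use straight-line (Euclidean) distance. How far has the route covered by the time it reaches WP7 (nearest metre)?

Leg distances:
WP1→WP2: 2110.6 m  (cumulative 2110.6 m)
WP2→WP3: 401.9 m  (cumulative 2512.5 m)
WP3→WP4: 3685.2 m  (cumulative 6197.7 m)
WP4→WP5: 1900.3 m  (cumulative 8098.0 m)
WP5→WP6: 4969.2 m  (cumulative 13067.2 m)
WP6→WP7: 3611.7 m  (cumulative 16679.0 m)
Cumulative distance at WP7 ≈ 16679 m.

16679 m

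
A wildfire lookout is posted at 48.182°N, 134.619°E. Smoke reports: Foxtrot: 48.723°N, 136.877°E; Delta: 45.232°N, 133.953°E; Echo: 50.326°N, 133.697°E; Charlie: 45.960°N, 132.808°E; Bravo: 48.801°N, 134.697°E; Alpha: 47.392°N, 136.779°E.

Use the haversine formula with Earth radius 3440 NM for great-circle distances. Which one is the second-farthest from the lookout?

Charlie

Distances from the lookout (48.182°N, 134.619°E):
Delta: 179.2 NM
Charlie: 152.6 NM
Echo: 133.7 NM
Alpha: 99.2 NM
Foxtrot: 95.6 NM
Bravo: 37.3 NM
The second-farthest is Charlie at 152.6 NM.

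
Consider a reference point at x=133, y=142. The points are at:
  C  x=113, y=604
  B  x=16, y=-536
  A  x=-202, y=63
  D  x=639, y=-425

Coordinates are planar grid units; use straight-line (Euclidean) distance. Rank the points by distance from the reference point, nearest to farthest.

Distance from the reference point at x=133, y=142 to each:
A x=-202, y=63: 344.2
C x=113, y=604: 462.4
B x=16, y=-536: 688.0
D x=639, y=-425: 760.0

A, C, B, D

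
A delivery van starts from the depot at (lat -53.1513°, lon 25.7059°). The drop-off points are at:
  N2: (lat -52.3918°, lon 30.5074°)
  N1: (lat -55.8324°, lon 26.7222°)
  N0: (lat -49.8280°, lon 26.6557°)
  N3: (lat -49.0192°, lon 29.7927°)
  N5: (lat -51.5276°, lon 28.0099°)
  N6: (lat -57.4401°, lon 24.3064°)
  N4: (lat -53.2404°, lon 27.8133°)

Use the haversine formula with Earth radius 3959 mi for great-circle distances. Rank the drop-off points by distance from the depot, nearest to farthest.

Distances from the depot:
N4 (lat -53.2404°, lon 27.8133°): 87.4 mi
N5 (lat -51.5276°, lon 28.0099°): 148.5 mi
N1 (lat -55.8324°, lon 26.7222°): 189.7 mi
N2 (lat -52.3918°, lon 30.5074°): 207.4 mi
N0 (lat -49.8280°, lon 26.6557°): 233.2 mi
N6 (lat -57.4401°, lon 24.3064°): 301.4 mi
N3 (lat -49.0192°, lon 29.7927°): 336.0 mi

N4, N5, N1, N2, N0, N6, N3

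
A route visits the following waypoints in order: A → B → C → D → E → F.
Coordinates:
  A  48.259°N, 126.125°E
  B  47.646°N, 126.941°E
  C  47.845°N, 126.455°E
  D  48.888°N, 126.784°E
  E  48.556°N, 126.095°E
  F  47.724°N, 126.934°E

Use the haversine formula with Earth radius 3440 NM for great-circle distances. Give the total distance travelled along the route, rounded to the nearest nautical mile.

Leg distances:
A→B: 49.3 NM  (cumulative 49.3 NM)
B→C: 23.0 NM  (cumulative 72.3 NM)
C→D: 64.0 NM  (cumulative 136.3 NM)
D→E: 33.8 NM  (cumulative 170.1 NM)
E→F: 60.2 NM  (cumulative 230.3 NM)
Total route length ≈ 230 NM.

230 NM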